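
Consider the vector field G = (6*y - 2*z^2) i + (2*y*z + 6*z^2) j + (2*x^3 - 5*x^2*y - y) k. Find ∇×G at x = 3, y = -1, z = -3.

(-8, -72, -6)

(∇×G)₁ = ∂G₃/∂y − ∂G₂/∂z = -5*x^2 - 2*y - 12*z - 1
(∇×G)₂ = ∂G₁/∂z − ∂G₃/∂x = -6*x^2 + 10*x*y - 4*z
(∇×G)₃ = ∂G₂/∂x − ∂G₁/∂y = -6
∇×G = (-5*x^2 - 2*y - 12*z - 1, -6*x^2 + 10*x*y - 4*z, -6)
At (3, -1, -3): (-8, -72, -6).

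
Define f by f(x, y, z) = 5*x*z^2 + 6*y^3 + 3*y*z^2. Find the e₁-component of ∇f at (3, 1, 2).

20

(∇f)_1 = ∂f/∂x = 5*z^2
At (3, 1, 2): 20.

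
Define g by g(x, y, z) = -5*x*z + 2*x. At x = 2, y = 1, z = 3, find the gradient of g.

∂g/∂x = -5*z + 2
∂g/∂y = 0
∂g/∂z = -5*x
∇g = (-5*z + 2, 0, -5*x)
At (2, 1, 3): (-13, 0, -10).

(-13, 0, -10)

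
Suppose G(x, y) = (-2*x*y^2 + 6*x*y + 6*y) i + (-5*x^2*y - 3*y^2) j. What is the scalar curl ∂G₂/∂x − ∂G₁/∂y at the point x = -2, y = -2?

-18

∂G₂/∂x = -10*x*y
∂G₁/∂y = -4*x*y + 6*x + 6
Scalar curl = -6*x*y - 6*x - 6
At (-2, -2): -18.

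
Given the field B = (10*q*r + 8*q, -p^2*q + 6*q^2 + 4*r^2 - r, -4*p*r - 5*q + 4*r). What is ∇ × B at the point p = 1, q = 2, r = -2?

(12, 12, 8)

(∇×B)₁ = ∂B₃/∂q − ∂B₂/∂r = -8*r - 4
(∇×B)₂ = ∂B₁/∂r − ∂B₃/∂p = 10*q + 4*r
(∇×B)₃ = ∂B₂/∂p − ∂B₁/∂q = -2*p*q - 10*r - 8
∇×B = (-8*r - 4, 10*q + 4*r, -2*p*q - 10*r - 8)
At (1, 2, -2): (12, 12, 8).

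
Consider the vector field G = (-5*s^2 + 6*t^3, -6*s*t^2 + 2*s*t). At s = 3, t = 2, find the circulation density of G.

-92

∂G₂/∂s = -6*t^2 + 2*t
∂G₁/∂t = 18*t^2
Scalar curl = -24*t^2 + 2*t
At (3, 2): -92.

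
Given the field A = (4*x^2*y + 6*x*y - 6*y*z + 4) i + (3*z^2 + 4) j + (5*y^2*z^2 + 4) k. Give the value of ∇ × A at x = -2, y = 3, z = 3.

(∇×A)₁ = ∂A₃/∂y − ∂A₂/∂z = 10*y*z^2 - 6*z
(∇×A)₂ = ∂A₁/∂z − ∂A₃/∂x = -6*y
(∇×A)₃ = ∂A₂/∂x − ∂A₁/∂y = -4*x^2 - 6*x + 6*z
∇×A = (10*y*z^2 - 6*z, -6*y, -4*x^2 - 6*x + 6*z)
At (-2, 3, 3): (252, -18, 14).

(252, -18, 14)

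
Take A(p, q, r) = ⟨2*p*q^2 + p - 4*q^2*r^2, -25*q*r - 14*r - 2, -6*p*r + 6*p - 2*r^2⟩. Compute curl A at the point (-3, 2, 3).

(64, -84, 168)

(∇×A)₁ = ∂A₃/∂q − ∂A₂/∂r = 25*q + 14
(∇×A)₂ = ∂A₁/∂r − ∂A₃/∂p = -8*q^2*r + 6*r - 6
(∇×A)₃ = ∂A₂/∂p − ∂A₁/∂q = -4*p*q + 8*q*r^2
∇×A = (25*q + 14, -8*q^2*r + 6*r - 6, -4*p*q + 8*q*r^2)
At (-3, 2, 3): (64, -84, 168).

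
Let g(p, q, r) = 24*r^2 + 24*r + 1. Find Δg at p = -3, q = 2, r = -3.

48

∂²g/∂p² = 0
∂²g/∂q² = 0
∂²g/∂r² = 48
∇²g = 48
At (-3, 2, -3): 48.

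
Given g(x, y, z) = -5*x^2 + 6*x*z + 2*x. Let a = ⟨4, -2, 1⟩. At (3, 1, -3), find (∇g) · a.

∂g/∂x = -10*x + 6*z + 2
∂g/∂y = 0
∂g/∂z = 6*x
∇g at (3, 1, -3) = (-46, 0, 18)
∇g · a = (-46)(4) + (0)(-2) + (18)(1) = -166

-166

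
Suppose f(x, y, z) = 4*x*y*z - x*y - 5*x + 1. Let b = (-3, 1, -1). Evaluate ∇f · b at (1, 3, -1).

43

∂f/∂x = 4*y*z - y - 5
∂f/∂y = 4*x*z - x
∂f/∂z = 4*x*y
∇f at (1, 3, -1) = (-20, -5, 12)
∇f · b = (-20)(-3) + (-5)(1) + (12)(-1) = 43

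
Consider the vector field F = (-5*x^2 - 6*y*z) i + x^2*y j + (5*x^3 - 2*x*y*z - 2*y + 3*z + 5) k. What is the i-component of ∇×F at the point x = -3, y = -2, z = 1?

(∇×F)_1 = ∂F₃/∂y − ∂F₂/∂z
= -2*x*z - 2 − (0)
= -2*x*z - 2
At (-3, -2, 1): 4.

4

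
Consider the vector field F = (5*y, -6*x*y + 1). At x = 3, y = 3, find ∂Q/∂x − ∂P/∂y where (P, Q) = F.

∂F₂/∂x = -6*y
∂F₁/∂y = 5
Scalar curl = -6*y - 5
At (3, 3): -23.

-23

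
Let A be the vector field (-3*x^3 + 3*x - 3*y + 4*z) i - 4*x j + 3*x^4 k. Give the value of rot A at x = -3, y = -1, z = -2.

(0, 328, -1)

(∇×A)₁ = ∂A₃/∂y − ∂A₂/∂z = 0
(∇×A)₂ = ∂A₁/∂z − ∂A₃/∂x = -12*x^3 + 4
(∇×A)₃ = ∂A₂/∂x − ∂A₁/∂y = -1
∇×A = (0, -12*x^3 + 4, -1)
At (-3, -1, -2): (0, 328, -1).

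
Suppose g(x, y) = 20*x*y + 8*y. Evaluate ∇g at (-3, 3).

∂g/∂x = 20*y
∂g/∂y = 20*x + 8
∇g = (20*y, 20*x + 8)
At (-3, 3): (60, -52).

(60, -52)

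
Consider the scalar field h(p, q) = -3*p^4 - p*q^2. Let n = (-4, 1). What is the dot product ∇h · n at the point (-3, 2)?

∂h/∂p = -12*p^3 - q^2
∂h/∂q = -2*p*q
∇h at (-3, 2) = (320, 12)
∇h · n = (320)(-4) + (12)(1) = -1268

-1268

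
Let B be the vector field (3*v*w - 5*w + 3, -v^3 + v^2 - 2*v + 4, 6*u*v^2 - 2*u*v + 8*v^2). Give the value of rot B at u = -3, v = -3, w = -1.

(∇×B)₁ = ∂B₃/∂v − ∂B₂/∂w = 12*u*v - 2*u + 16*v
(∇×B)₂ = ∂B₁/∂w − ∂B₃/∂u = -6*v^2 + 5*v - 5
(∇×B)₃ = ∂B₂/∂u − ∂B₁/∂v = -3*w
∇×B = (12*u*v - 2*u + 16*v, -6*v^2 + 5*v - 5, -3*w)
At (-3, -3, -1): (66, -74, 3).

(66, -74, 3)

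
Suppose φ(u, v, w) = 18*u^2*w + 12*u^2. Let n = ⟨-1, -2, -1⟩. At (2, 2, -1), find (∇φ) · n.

-48

∂φ/∂u = 36*u*w + 24*u
∂φ/∂v = 0
∂φ/∂w = 18*u^2
∇φ at (2, 2, -1) = (-24, 0, 72)
∇φ · n = (-24)(-1) + (0)(-2) + (72)(-1) = -48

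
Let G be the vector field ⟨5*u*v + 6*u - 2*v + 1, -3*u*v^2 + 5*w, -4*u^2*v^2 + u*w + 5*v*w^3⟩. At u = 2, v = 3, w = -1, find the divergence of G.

32

∂G₁/∂u = 5*v + 6
∂G₂/∂v = -6*u*v
∂G₃/∂w = u + 15*v*w^2
∇·G = -6*u*v + u + 15*v*w^2 + 5*v + 6
At (2, 3, -1): 32.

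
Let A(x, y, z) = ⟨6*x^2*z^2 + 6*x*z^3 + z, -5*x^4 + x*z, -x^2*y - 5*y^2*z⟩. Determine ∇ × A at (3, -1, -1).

(∇×A)₁ = ∂A₃/∂y − ∂A₂/∂z = -x^2 - x - 10*y*z
(∇×A)₂ = ∂A₁/∂z − ∂A₃/∂x = 12*x^2*z + 2*x*y + 18*x*z^2 + 1
(∇×A)₃ = ∂A₂/∂x − ∂A₁/∂y = -20*x^3 + z
∇×A = (-x^2 - x - 10*y*z, 12*x^2*z + 2*x*y + 18*x*z^2 + 1, -20*x^3 + z)
At (3, -1, -1): (-22, -59, -541).

(-22, -59, -541)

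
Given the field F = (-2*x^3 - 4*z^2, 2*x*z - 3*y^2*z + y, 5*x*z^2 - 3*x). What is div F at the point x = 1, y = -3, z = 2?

∂F₁/∂x = -6*x^2
∂F₂/∂y = -6*y*z + 1
∂F₃/∂z = 10*x*z
∇·F = -6*x^2 + 10*x*z - 6*y*z + 1
At (1, -3, 2): 51.

51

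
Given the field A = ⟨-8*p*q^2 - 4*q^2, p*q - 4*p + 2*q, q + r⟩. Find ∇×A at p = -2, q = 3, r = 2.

(∇×A)₁ = ∂A₃/∂q − ∂A₂/∂r = 1
(∇×A)₂ = ∂A₁/∂r − ∂A₃/∂p = 0
(∇×A)₃ = ∂A₂/∂p − ∂A₁/∂q = 16*p*q + 9*q - 4
∇×A = (1, 0, 16*p*q + 9*q - 4)
At (-2, 3, 2): (1, 0, -73).

(1, 0, -73)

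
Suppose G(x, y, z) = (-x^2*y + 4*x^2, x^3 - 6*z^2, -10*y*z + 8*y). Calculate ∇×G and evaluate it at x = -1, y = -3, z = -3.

(2, 0, 4)

(∇×G)₁ = ∂G₃/∂y − ∂G₂/∂z = 2*z + 8
(∇×G)₂ = ∂G₁/∂z − ∂G₃/∂x = 0
(∇×G)₃ = ∂G₂/∂x − ∂G₁/∂y = 4*x^2
∇×G = (2*z + 8, 0, 4*x^2)
At (-1, -3, -3): (2, 0, 4).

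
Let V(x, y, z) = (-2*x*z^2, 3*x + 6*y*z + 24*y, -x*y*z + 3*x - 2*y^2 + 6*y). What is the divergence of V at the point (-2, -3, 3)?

18

∂V₁/∂x = -2*z^2
∂V₂/∂y = 6*z + 24
∂V₃/∂z = -x*y
∇·V = -x*y - 2*z^2 + 6*z + 24
At (-2, -3, 3): 18.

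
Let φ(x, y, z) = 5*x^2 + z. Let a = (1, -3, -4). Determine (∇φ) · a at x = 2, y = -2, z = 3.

∂φ/∂x = 10*x
∂φ/∂y = 0
∂φ/∂z = 1
∇φ at (2, -2, 3) = (20, 0, 1)
∇φ · a = (20)(1) + (0)(-3) + (1)(-4) = 16

16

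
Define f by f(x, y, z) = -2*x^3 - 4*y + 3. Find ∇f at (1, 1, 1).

∂f/∂x = -6*x^2
∂f/∂y = -4
∂f/∂z = 0
∇f = (-6*x^2, -4, 0)
At (1, 1, 1): (-6, -4, 0).

(-6, -4, 0)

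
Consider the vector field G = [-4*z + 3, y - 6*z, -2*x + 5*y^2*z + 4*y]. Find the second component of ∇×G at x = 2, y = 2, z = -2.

(∇×G)_2 = ∂G₁/∂z − ∂G₃/∂x
= -4 − (-2)
= -2
At (2, 2, -2): -2.

-2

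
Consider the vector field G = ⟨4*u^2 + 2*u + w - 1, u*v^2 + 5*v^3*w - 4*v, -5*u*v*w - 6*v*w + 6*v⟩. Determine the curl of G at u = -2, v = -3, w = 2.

(∇×G)₁ = ∂G₃/∂v − ∂G₂/∂w = -5*u*w - 5*v^3 - 6*w + 6
(∇×G)₂ = ∂G₁/∂w − ∂G₃/∂u = 5*v*w + 1
(∇×G)₃ = ∂G₂/∂u − ∂G₁/∂v = v^2
∇×G = (-5*u*w - 5*v^3 - 6*w + 6, 5*v*w + 1, v^2)
At (-2, -3, 2): (149, -29, 9).

(149, -29, 9)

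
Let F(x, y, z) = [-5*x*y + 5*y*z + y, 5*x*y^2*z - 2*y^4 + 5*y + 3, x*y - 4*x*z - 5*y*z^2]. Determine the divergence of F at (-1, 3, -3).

∂F₁/∂x = -5*y
∂F₂/∂y = 10*x*y*z - 8*y^3 + 5
∂F₃/∂z = -4*x - 10*y*z
∇·F = 10*x*y*z - 4*x - 8*y^3 - 10*y*z - 5*y + 5
At (-1, 3, -3): -42.

-42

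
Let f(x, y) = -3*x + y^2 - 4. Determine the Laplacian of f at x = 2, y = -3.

∂²f/∂x² = 0
∂²f/∂y² = 2
∇²f = 2
At (2, -3): 2.

2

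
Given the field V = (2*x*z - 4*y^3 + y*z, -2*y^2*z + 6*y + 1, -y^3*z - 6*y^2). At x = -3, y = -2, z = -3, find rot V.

(68, -8, 51)

(∇×V)₁ = ∂V₃/∂y − ∂V₂/∂z = -3*y^2*z + 2*y^2 - 12*y
(∇×V)₂ = ∂V₁/∂z − ∂V₃/∂x = 2*x + y
(∇×V)₃ = ∂V₂/∂x − ∂V₁/∂y = 12*y^2 - z
∇×V = (-3*y^2*z + 2*y^2 - 12*y, 2*x + y, 12*y^2 - z)
At (-3, -2, -3): (68, -8, 51).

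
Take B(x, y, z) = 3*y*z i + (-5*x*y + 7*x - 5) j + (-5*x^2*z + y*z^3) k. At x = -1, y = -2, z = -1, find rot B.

(-1, 4, 20)

(∇×B)₁ = ∂B₃/∂y − ∂B₂/∂z = z^3
(∇×B)₂ = ∂B₁/∂z − ∂B₃/∂x = 10*x*z + 3*y
(∇×B)₃ = ∂B₂/∂x − ∂B₁/∂y = -5*y - 3*z + 7
∇×B = (z^3, 10*x*z + 3*y, -5*y - 3*z + 7)
At (-1, -2, -1): (-1, 4, 20).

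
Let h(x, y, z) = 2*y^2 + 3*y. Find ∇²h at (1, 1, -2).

∂²h/∂x² = 0
∂²h/∂y² = 4
∂²h/∂z² = 0
∇²h = 4
At (1, 1, -2): 4.

4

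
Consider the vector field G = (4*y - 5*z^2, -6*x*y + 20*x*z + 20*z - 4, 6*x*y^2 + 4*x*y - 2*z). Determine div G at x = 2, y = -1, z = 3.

-14

∂G₁/∂x = 0
∂G₂/∂y = -6*x
∂G₃/∂z = -2
∇·G = -6*x - 2
At (2, -1, 3): -14.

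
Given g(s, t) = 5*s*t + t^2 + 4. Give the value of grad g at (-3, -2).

(-10, -19)

∂g/∂s = 5*t
∂g/∂t = 5*s + 2*t
∇g = (5*t, 5*s + 2*t)
At (-3, -2): (-10, -19).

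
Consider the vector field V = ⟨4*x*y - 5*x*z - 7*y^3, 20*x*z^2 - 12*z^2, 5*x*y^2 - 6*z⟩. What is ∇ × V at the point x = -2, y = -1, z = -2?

(∇×V)₁ = ∂V₃/∂y − ∂V₂/∂z = 10*x*y - 40*x*z + 24*z
(∇×V)₂ = ∂V₁/∂z − ∂V₃/∂x = -5*x - 5*y^2
(∇×V)₃ = ∂V₂/∂x − ∂V₁/∂y = -4*x + 21*y^2 + 20*z^2
∇×V = (10*x*y - 40*x*z + 24*z, -5*x - 5*y^2, -4*x + 21*y^2 + 20*z^2)
At (-2, -1, -2): (-188, 5, 109).

(-188, 5, 109)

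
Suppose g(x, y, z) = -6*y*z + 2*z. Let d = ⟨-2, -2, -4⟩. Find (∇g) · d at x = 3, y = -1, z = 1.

∂g/∂x = 0
∂g/∂y = -6*z
∂g/∂z = -6*y + 2
∇g at (3, -1, 1) = (0, -6, 8)
∇g · d = (0)(-2) + (-6)(-2) + (8)(-4) = -20

-20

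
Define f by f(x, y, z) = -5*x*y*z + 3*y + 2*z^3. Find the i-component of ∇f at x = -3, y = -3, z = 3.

(∇f)_1 = ∂f/∂x = -5*y*z
At (-3, -3, 3): 45.

45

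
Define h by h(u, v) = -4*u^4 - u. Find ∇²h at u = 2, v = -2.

∂²h/∂u² = -48*u^2
∂²h/∂v² = 0
∇²h = -48*u^2
At (2, -2): -192.

-192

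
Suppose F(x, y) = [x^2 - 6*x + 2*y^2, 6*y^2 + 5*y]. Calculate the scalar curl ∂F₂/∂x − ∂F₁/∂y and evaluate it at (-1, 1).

-4

∂F₂/∂x = 0
∂F₁/∂y = 4*y
Scalar curl = -4*y
At (-1, 1): -4.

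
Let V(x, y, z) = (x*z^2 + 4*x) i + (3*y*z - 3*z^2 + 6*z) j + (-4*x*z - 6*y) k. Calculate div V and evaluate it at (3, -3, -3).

-8

∂V₁/∂x = z^2 + 4
∂V₂/∂y = 3*z
∂V₃/∂z = -4*x
∇·V = -4*x + z^2 + 3*z + 4
At (3, -3, -3): -8.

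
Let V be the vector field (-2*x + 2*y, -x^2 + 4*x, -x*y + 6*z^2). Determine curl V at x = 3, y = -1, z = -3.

(∇×V)₁ = ∂V₃/∂y − ∂V₂/∂z = -x
(∇×V)₂ = ∂V₁/∂z − ∂V₃/∂x = y
(∇×V)₃ = ∂V₂/∂x − ∂V₁/∂y = -2*x + 2
∇×V = (-x, y, -2*x + 2)
At (3, -1, -3): (-3, -1, -4).

(-3, -1, -4)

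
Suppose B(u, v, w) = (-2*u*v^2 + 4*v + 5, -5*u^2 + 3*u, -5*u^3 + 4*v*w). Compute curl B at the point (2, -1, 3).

(∇×B)₁ = ∂B₃/∂v − ∂B₂/∂w = 4*w
(∇×B)₂ = ∂B₁/∂w − ∂B₃/∂u = 15*u^2
(∇×B)₃ = ∂B₂/∂u − ∂B₁/∂v = 4*u*v - 10*u - 1
∇×B = (4*w, 15*u^2, 4*u*v - 10*u - 1)
At (2, -1, 3): (12, 60, -29).

(12, 60, -29)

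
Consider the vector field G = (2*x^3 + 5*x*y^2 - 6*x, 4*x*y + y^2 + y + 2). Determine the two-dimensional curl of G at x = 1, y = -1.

∂G₂/∂x = 4*y
∂G₁/∂y = 10*x*y
Scalar curl = -10*x*y + 4*y
At (1, -1): 6.

6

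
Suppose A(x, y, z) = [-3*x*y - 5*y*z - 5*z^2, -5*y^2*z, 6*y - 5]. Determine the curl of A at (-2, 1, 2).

(11, -25, 4)

(∇×A)₁ = ∂A₃/∂y − ∂A₂/∂z = 5*y^2 + 6
(∇×A)₂ = ∂A₁/∂z − ∂A₃/∂x = -5*y - 10*z
(∇×A)₃ = ∂A₂/∂x − ∂A₁/∂y = 3*x + 5*z
∇×A = (5*y^2 + 6, -5*y - 10*z, 3*x + 5*z)
At (-2, 1, 2): (11, -25, 4).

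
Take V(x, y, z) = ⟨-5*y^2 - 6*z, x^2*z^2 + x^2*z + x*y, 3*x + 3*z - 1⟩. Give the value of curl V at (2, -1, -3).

(20, -9, 13)

(∇×V)₁ = ∂V₃/∂y − ∂V₂/∂z = -2*x^2*z - x^2
(∇×V)₂ = ∂V₁/∂z − ∂V₃/∂x = -9
(∇×V)₃ = ∂V₂/∂x − ∂V₁/∂y = 2*x*z^2 + 2*x*z + 11*y
∇×V = (-2*x^2*z - x^2, -9, 2*x*z^2 + 2*x*z + 11*y)
At (2, -1, -3): (20, -9, 13).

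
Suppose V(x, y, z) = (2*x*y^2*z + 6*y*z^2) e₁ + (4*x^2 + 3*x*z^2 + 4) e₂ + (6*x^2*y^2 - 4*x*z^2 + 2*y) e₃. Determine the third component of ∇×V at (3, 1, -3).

(∇×V)_3 = ∂V₂/∂x − ∂V₁/∂y
= 8*x + 3*z^2 − (4*x*y*z + 6*z^2)
= -4*x*y*z + 8*x - 3*z^2
At (3, 1, -3): 33.

33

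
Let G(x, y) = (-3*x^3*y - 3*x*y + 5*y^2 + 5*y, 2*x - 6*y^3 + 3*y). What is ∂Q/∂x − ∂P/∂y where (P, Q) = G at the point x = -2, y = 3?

-63

∂G₂/∂x = 2
∂G₁/∂y = -3*x^3 - 3*x + 10*y + 5
Scalar curl = 3*x^3 + 3*x - 10*y - 3
At (-2, 3): -63.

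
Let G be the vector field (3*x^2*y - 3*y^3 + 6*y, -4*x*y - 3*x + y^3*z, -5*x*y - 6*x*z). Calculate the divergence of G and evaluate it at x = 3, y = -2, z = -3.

-102

∂G₁/∂x = 6*x*y
∂G₂/∂y = -4*x + 3*y^2*z
∂G₃/∂z = -6*x
∇·G = 6*x*y - 10*x + 3*y^2*z
At (3, -2, -3): -102.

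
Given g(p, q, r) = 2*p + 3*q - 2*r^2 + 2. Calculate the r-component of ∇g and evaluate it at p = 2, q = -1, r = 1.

(∇g)_3 = ∂g/∂r = -4*r
At (2, -1, 1): -4.

-4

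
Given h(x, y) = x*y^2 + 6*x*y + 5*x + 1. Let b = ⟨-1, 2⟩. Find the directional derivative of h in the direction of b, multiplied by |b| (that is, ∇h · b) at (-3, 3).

-104

∂h/∂x = y^2 + 6*y + 5
∂h/∂y = 2*x*y + 6*x
∇h at (-3, 3) = (32, -36)
∇h · b = (32)(-1) + (-36)(2) = -104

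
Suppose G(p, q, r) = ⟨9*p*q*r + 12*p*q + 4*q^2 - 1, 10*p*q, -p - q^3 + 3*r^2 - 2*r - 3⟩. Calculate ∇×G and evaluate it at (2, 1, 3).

(-3, 19, -76)

(∇×G)₁ = ∂G₃/∂q − ∂G₂/∂r = -3*q^2
(∇×G)₂ = ∂G₁/∂r − ∂G₃/∂p = 9*p*q + 1
(∇×G)₃ = ∂G₂/∂p − ∂G₁/∂q = -9*p*r - 12*p + 2*q
∇×G = (-3*q^2, 9*p*q + 1, -9*p*r - 12*p + 2*q)
At (2, 1, 3): (-3, 19, -76).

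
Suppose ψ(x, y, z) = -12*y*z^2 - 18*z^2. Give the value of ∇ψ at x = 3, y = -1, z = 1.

(0, -12, -12)

∂ψ/∂x = 0
∂ψ/∂y = -12*z^2
∂ψ/∂z = -24*y*z - 36*z
∇ψ = (0, -12*z^2, -24*y*z - 36*z)
At (3, -1, 1): (0, -12, -12).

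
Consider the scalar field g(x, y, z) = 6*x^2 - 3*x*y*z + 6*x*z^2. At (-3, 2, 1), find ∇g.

∂g/∂x = 12*x - 3*y*z + 6*z^2
∂g/∂y = -3*x*z
∂g/∂z = -3*x*y + 12*x*z
∇g = (12*x - 3*y*z + 6*z^2, -3*x*z, -3*x*y + 12*x*z)
At (-3, 2, 1): (-36, 9, -18).

(-36, 9, -18)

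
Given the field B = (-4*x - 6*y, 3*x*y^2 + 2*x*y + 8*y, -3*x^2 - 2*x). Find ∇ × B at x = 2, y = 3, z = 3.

(∇×B)₁ = ∂B₃/∂y − ∂B₂/∂z = 0
(∇×B)₂ = ∂B₁/∂z − ∂B₃/∂x = 6*x + 2
(∇×B)₃ = ∂B₂/∂x − ∂B₁/∂y = 3*y^2 + 2*y + 6
∇×B = (0, 6*x + 2, 3*y^2 + 2*y + 6)
At (2, 3, 3): (0, 14, 39).

(0, 14, 39)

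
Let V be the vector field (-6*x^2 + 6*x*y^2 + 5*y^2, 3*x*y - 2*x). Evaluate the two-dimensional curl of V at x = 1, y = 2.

-40

∂V₂/∂x = 3*y - 2
∂V₁/∂y = 12*x*y + 10*y
Scalar curl = -12*x*y - 7*y - 2
At (1, 2): -40.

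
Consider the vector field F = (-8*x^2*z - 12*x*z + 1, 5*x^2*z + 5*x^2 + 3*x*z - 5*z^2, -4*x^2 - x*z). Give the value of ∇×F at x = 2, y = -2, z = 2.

(-6, -38, 66)

(∇×F)₁ = ∂F₃/∂y − ∂F₂/∂z = -5*x^2 - 3*x + 10*z
(∇×F)₂ = ∂F₁/∂z − ∂F₃/∂x = -8*x^2 - 4*x + z
(∇×F)₃ = ∂F₂/∂x − ∂F₁/∂y = 10*x*z + 10*x + 3*z
∇×F = (-5*x^2 - 3*x + 10*z, -8*x^2 - 4*x + z, 10*x*z + 10*x + 3*z)
At (2, -2, 2): (-6, -38, 66).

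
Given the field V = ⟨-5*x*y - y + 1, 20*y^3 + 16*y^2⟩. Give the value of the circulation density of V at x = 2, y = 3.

11

∂V₂/∂x = 0
∂V₁/∂y = -5*x - 1
Scalar curl = 5*x + 1
At (2, 3): 11.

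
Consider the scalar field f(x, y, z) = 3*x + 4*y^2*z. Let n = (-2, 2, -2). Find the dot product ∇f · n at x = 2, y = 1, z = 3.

∂f/∂x = 3
∂f/∂y = 8*y*z
∂f/∂z = 4*y^2
∇f at (2, 1, 3) = (3, 24, 4)
∇f · n = (3)(-2) + (24)(2) + (4)(-2) = 34

34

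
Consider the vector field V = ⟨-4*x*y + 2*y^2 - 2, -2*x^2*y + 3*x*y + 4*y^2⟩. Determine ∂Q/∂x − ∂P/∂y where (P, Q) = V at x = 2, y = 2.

∂V₂/∂x = -4*x*y + 3*y
∂V₁/∂y = -4*x + 4*y
Scalar curl = -4*x*y + 4*x - y
At (2, 2): -10.

-10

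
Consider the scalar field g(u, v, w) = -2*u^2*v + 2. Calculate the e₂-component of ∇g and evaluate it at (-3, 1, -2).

-18

(∇g)_2 = ∂g/∂v = -2*u^2
At (-3, 1, -2): -18.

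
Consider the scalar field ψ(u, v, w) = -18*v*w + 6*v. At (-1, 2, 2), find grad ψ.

∂ψ/∂u = 0
∂ψ/∂v = -18*w + 6
∂ψ/∂w = -18*v
∇ψ = (0, -18*w + 6, -18*v)
At (-1, 2, 2): (0, -30, -36).

(0, -30, -36)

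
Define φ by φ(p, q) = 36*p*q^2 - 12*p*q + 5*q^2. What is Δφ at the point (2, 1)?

∂²φ/∂p² = 0
∂²φ/∂q² = 2*(36*p + 5)
∇²φ = 72*p + 10
At (2, 1): 154.

154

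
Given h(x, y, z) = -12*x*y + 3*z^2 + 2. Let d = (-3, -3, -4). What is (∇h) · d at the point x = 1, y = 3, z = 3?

∂h/∂x = -12*y
∂h/∂y = -12*x
∂h/∂z = 6*z
∇h at (1, 3, 3) = (-36, -12, 18)
∇h · d = (-36)(-3) + (-12)(-3) + (18)(-4) = 72

72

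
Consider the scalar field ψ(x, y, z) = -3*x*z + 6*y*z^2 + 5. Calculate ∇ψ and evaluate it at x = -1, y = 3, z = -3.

∂ψ/∂x = -3*z
∂ψ/∂y = 6*z^2
∂ψ/∂z = -3*x + 12*y*z
∇ψ = (-3*z, 6*z^2, -3*x + 12*y*z)
At (-1, 3, -3): (9, 54, -105).

(9, 54, -105)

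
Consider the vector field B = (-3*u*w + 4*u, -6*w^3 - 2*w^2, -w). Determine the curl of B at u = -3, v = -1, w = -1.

(∇×B)₁ = ∂B₃/∂v − ∂B₂/∂w = 18*w^2 + 4*w
(∇×B)₂ = ∂B₁/∂w − ∂B₃/∂u = -3*u
(∇×B)₃ = ∂B₂/∂u − ∂B₁/∂v = 0
∇×B = (18*w^2 + 4*w, -3*u, 0)
At (-3, -1, -1): (14, 9, 0).

(14, 9, 0)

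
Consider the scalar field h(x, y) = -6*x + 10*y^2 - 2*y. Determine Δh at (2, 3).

∂²h/∂x² = 0
∂²h/∂y² = 20
∇²h = 20
At (2, 3): 20.

20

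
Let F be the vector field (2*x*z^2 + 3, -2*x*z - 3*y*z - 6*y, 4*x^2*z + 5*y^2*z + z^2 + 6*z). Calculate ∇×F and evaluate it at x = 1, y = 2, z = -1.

(-12, 4, 2)

(∇×F)₁ = ∂F₃/∂y − ∂F₂/∂z = 2*x + 10*y*z + 3*y
(∇×F)₂ = ∂F₁/∂z − ∂F₃/∂x = -4*x*z
(∇×F)₃ = ∂F₂/∂x − ∂F₁/∂y = -2*z
∇×F = (2*x + 10*y*z + 3*y, -4*x*z, -2*z)
At (1, 2, -1): (-12, 4, 2).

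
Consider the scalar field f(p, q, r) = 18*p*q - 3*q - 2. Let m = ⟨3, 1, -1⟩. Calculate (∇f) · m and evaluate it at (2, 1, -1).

87

∂f/∂p = 18*q
∂f/∂q = 18*p - 3
∂f/∂r = 0
∇f at (2, 1, -1) = (18, 33, 0)
∇f · m = (18)(3) + (33)(1) + (0)(-1) = 87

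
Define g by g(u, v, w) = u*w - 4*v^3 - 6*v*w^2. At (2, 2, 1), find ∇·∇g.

∂²g/∂u² = 0
∂²g/∂v² = -24*v
∂²g/∂w² = -12*v
∇²g = -36*v
At (2, 2, 1): -72.

-72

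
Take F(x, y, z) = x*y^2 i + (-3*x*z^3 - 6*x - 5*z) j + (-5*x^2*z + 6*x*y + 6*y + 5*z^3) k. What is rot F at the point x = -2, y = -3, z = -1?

(∇×F)₁ = ∂F₃/∂y − ∂F₂/∂z = 9*x*z^2 + 6*x + 11
(∇×F)₂ = ∂F₁/∂z − ∂F₃/∂x = 10*x*z - 6*y
(∇×F)₃ = ∂F₂/∂x − ∂F₁/∂y = -2*x*y - 3*z^3 - 6
∇×F = (9*x*z^2 + 6*x + 11, 10*x*z - 6*y, -2*x*y - 3*z^3 - 6)
At (-2, -3, -1): (-19, 38, -15).

(-19, 38, -15)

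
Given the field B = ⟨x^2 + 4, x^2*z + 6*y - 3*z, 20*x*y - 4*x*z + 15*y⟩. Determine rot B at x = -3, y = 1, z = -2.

(-51, -28, 12)

(∇×B)₁ = ∂B₃/∂y − ∂B₂/∂z = -x^2 + 20*x + 18
(∇×B)₂ = ∂B₁/∂z − ∂B₃/∂x = -20*y + 4*z
(∇×B)₃ = ∂B₂/∂x − ∂B₁/∂y = 2*x*z
∇×B = (-x^2 + 20*x + 18, -20*y + 4*z, 2*x*z)
At (-3, 1, -2): (-51, -28, 12).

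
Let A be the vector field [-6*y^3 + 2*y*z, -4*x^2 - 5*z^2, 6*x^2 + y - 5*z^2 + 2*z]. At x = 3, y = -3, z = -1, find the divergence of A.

∂A₁/∂x = 0
∂A₂/∂y = 0
∂A₃/∂z = -10*z + 2
∇·A = -10*z + 2
At (3, -3, -1): 12.

12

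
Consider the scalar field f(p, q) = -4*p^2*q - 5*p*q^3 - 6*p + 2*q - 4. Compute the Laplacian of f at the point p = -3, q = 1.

82

∂²f/∂p² = -8*q
∂²f/∂q² = -30*p*q
∇²f = -30*p*q - 8*q
At (-3, 1): 82.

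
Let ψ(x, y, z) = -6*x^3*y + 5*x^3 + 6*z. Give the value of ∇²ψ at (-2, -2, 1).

∂²ψ/∂x² = 6*x*(-6*y + 5)
∂²ψ/∂y² = 0
∂²ψ/∂z² = 0
∇²ψ = -36*x*y + 30*x
At (-2, -2, 1): -204.

-204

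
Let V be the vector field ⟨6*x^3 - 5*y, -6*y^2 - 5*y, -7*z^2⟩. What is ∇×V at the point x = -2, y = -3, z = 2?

(0, 0, 5)

(∇×V)₁ = ∂V₃/∂y − ∂V₂/∂z = 0
(∇×V)₂ = ∂V₁/∂z − ∂V₃/∂x = 0
(∇×V)₃ = ∂V₂/∂x − ∂V₁/∂y = 5
∇×V = (0, 0, 5)
At (-2, -3, 2): (0, 0, 5).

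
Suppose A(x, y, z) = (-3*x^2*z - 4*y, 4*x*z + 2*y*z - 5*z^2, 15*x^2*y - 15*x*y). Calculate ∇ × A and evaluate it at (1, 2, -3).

(-38, -33, -8)

(∇×A)₁ = ∂A₃/∂y − ∂A₂/∂z = 15*x^2 - 19*x - 2*y + 10*z
(∇×A)₂ = ∂A₁/∂z − ∂A₃/∂x = -3*x^2 - 30*x*y + 15*y
(∇×A)₃ = ∂A₂/∂x − ∂A₁/∂y = 4*z + 4
∇×A = (15*x^2 - 19*x - 2*y + 10*z, -3*x^2 - 30*x*y + 15*y, 4*z + 4)
At (1, 2, -3): (-38, -33, -8).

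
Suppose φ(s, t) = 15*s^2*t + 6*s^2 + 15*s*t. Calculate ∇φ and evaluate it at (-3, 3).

(-261, 90)

∂φ/∂s = 30*s*t + 12*s + 15*t
∂φ/∂t = 15*s^2 + 15*s
∇φ = (30*s*t + 12*s + 15*t, 15*s^2 + 15*s)
At (-3, 3): (-261, 90).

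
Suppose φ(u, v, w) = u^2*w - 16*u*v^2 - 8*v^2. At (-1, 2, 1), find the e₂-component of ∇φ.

(∇φ)_2 = ∂φ/∂v = -32*u*v - 16*v
At (-1, 2, 1): 32.

32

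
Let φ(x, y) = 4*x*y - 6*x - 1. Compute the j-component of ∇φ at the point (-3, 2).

(∇φ)_2 = ∂φ/∂y = 4*x
At (-3, 2): -12.

-12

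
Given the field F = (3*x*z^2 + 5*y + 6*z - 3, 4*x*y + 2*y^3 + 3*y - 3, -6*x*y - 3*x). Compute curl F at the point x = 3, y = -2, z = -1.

(∇×F)₁ = ∂F₃/∂y − ∂F₂/∂z = -6*x
(∇×F)₂ = ∂F₁/∂z − ∂F₃/∂x = 6*x*z + 6*y + 9
(∇×F)₃ = ∂F₂/∂x − ∂F₁/∂y = 4*y - 5
∇×F = (-6*x, 6*x*z + 6*y + 9, 4*y - 5)
At (3, -2, -1): (-18, -21, -13).

(-18, -21, -13)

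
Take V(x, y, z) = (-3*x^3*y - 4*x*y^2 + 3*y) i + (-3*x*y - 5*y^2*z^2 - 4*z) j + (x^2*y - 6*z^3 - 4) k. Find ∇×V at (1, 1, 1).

(∇×V)₁ = ∂V₃/∂y − ∂V₂/∂z = x^2 + 10*y^2*z + 4
(∇×V)₂ = ∂V₁/∂z − ∂V₃/∂x = -2*x*y
(∇×V)₃ = ∂V₂/∂x − ∂V₁/∂y = 3*x^3 + 8*x*y - 3*y - 3
∇×V = (x^2 + 10*y^2*z + 4, -2*x*y, 3*x^3 + 8*x*y - 3*y - 3)
At (1, 1, 1): (15, -2, 5).

(15, -2, 5)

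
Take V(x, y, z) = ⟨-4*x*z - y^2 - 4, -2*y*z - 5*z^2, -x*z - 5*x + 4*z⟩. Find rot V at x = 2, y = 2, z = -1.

(-6, -4, 4)

(∇×V)₁ = ∂V₃/∂y − ∂V₂/∂z = 2*y + 10*z
(∇×V)₂ = ∂V₁/∂z − ∂V₃/∂x = -4*x + z + 5
(∇×V)₃ = ∂V₂/∂x − ∂V₁/∂y = 2*y
∇×V = (2*y + 10*z, -4*x + z + 5, 2*y)
At (2, 2, -1): (-6, -4, 4).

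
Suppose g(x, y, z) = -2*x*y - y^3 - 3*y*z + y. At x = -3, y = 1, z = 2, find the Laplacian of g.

∂²g/∂x² = 0
∂²g/∂y² = -6*y
∂²g/∂z² = 0
∇²g = -6*y
At (-3, 1, 2): -6.

-6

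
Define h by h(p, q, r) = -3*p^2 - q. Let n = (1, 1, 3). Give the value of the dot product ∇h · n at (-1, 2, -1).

5

∂h/∂p = -6*p
∂h/∂q = -1
∂h/∂r = 0
∇h at (-1, 2, -1) = (6, -1, 0)
∇h · n = (6)(1) + (-1)(1) + (0)(3) = 5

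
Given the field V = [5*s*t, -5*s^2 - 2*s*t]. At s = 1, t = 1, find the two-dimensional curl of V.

-17

∂V₂/∂s = -10*s - 2*t
∂V₁/∂t = 5*s
Scalar curl = -15*s - 2*t
At (1, 1): -17.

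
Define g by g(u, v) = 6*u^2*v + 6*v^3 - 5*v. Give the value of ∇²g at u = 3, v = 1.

48

∂²g/∂u² = 12*v
∂²g/∂v² = 36*v
∇²g = 48*v
At (3, 1): 48.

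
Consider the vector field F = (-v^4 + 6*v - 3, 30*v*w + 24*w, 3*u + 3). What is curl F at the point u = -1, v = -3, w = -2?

(66, -3, -114)

(∇×F)₁ = ∂F₃/∂v − ∂F₂/∂w = -30*v - 24
(∇×F)₂ = ∂F₁/∂w − ∂F₃/∂u = -3
(∇×F)₃ = ∂F₂/∂u − ∂F₁/∂v = 4*v^3 - 6
∇×F = (-30*v - 24, -3, 4*v^3 - 6)
At (-1, -3, -2): (66, -3, -114).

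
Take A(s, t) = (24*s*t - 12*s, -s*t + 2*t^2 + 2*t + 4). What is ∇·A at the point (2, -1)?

-40

∂A₁/∂s = 24*t - 12
∂A₂/∂t = -s + 4*t + 2
∇·A = -s + 28*t - 10
At (2, -1): -40.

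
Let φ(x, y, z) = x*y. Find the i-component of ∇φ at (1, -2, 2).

-2

(∇φ)_1 = ∂φ/∂x = y
At (1, -2, 2): -2.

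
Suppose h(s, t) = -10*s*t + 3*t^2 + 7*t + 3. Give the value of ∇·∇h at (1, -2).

∂²h/∂s² = 0
∂²h/∂t² = 6
∇²h = 6
At (1, -2): 6.

6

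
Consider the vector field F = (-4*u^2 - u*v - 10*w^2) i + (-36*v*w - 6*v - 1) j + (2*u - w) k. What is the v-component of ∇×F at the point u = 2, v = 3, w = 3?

(∇×F)_2 = ∂F₁/∂w − ∂F₃/∂u
= -20*w − (2)
= -20*w - 2
At (2, 3, 3): -62.

-62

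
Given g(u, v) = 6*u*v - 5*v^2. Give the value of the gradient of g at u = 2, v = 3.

∂g/∂u = 6*v
∂g/∂v = 6*u - 10*v
∇g = (6*v, 6*u - 10*v)
At (2, 3): (18, -18).

(18, -18)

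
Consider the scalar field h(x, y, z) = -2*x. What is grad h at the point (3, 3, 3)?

∂h/∂x = -2
∂h/∂y = 0
∂h/∂z = 0
∇h = (-2, 0, 0)
At (3, 3, 3): (-2, 0, 0).

(-2, 0, 0)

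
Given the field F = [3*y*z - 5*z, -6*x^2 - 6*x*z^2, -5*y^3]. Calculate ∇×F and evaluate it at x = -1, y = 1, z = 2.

(-39, -2, -18)

(∇×F)₁ = ∂F₃/∂y − ∂F₂/∂z = 12*x*z - 15*y^2
(∇×F)₂ = ∂F₁/∂z − ∂F₃/∂x = 3*y - 5
(∇×F)₃ = ∂F₂/∂x − ∂F₁/∂y = -12*x - 6*z^2 - 3*z
∇×F = (12*x*z - 15*y^2, 3*y - 5, -12*x - 6*z^2 - 3*z)
At (-1, 1, 2): (-39, -2, -18).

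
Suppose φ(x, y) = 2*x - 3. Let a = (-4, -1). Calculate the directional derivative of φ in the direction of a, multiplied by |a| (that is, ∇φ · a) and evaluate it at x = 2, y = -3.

-8

∂φ/∂x = 2
∂φ/∂y = 0
∇φ at (2, -3) = (2, 0)
∇φ · a = (2)(-4) + (0)(-1) = -8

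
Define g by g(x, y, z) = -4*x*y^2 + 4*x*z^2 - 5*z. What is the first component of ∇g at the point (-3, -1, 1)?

(∇g)_1 = ∂g/∂x = -4*y^2 + 4*z^2
At (-3, -1, 1): 0.

0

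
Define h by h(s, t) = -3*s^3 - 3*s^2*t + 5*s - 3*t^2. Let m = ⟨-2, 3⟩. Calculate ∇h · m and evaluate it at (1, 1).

∂h/∂s = -9*s^2 - 6*s*t + 5
∂h/∂t = -3*s^2 - 6*t
∇h at (1, 1) = (-10, -9)
∇h · m = (-10)(-2) + (-9)(3) = -7

-7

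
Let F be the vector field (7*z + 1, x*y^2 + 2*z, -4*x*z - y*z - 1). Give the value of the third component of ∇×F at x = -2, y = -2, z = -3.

4

(∇×F)_3 = ∂F₂/∂x − ∂F₁/∂y
= y^2 − (0)
= y^2
At (-2, -2, -3): 4.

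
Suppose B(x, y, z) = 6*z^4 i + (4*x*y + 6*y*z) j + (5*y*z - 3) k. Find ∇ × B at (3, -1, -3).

(∇×B)₁ = ∂B₃/∂y − ∂B₂/∂z = -6*y + 5*z
(∇×B)₂ = ∂B₁/∂z − ∂B₃/∂x = 24*z^3
(∇×B)₃ = ∂B₂/∂x − ∂B₁/∂y = 4*y
∇×B = (-6*y + 5*z, 24*z^3, 4*y)
At (3, -1, -3): (-9, -648, -4).

(-9, -648, -4)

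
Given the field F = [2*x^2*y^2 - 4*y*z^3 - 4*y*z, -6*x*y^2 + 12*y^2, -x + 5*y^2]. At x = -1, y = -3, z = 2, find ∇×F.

(∇×F)₁ = ∂F₃/∂y − ∂F₂/∂z = 10*y
(∇×F)₂ = ∂F₁/∂z − ∂F₃/∂x = -12*y*z^2 - 4*y + 1
(∇×F)₃ = ∂F₂/∂x − ∂F₁/∂y = -4*x^2*y - 6*y^2 + 4*z^3 + 4*z
∇×F = (10*y, -12*y*z^2 - 4*y + 1, -4*x^2*y - 6*y^2 + 4*z^3 + 4*z)
At (-1, -3, 2): (-30, 157, -2).

(-30, 157, -2)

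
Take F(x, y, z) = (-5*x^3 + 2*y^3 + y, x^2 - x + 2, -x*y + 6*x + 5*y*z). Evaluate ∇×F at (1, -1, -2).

(∇×F)₁ = ∂F₃/∂y − ∂F₂/∂z = -x + 5*z
(∇×F)₂ = ∂F₁/∂z − ∂F₃/∂x = y - 6
(∇×F)₃ = ∂F₂/∂x − ∂F₁/∂y = 2*x - 6*y^2 - 2
∇×F = (-x + 5*z, y - 6, 2*x - 6*y^2 - 2)
At (1, -1, -2): (-11, -7, -6).

(-11, -7, -6)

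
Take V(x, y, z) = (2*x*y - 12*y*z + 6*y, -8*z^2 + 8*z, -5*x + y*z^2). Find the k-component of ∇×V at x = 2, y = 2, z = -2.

-34

(∇×V)_3 = ∂V₂/∂x − ∂V₁/∂y
= 0 − (2*x - 12*z + 6)
= -2*x + 12*z - 6
At (2, 2, -2): -34.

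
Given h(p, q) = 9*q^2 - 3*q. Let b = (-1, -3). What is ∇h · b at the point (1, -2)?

∂h/∂p = 0
∂h/∂q = 18*q - 3
∇h at (1, -2) = (0, -39)
∇h · b = (0)(-1) + (-39)(-3) = 117

117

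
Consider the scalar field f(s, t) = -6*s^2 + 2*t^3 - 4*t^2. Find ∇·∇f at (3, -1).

∂²f/∂s² = -12
∂²f/∂t² = 4*(3*t - 2)
∇²f = 12*t - 20
At (3, -1): -32.

-32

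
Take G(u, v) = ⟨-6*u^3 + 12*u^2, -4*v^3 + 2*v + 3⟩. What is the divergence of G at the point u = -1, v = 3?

-148

∂G₁/∂u = -18*u^2 + 24*u
∂G₂/∂v = -12*v^2 + 2
∇·G = -18*u^2 + 24*u - 12*v^2 + 2
At (-1, 3): -148.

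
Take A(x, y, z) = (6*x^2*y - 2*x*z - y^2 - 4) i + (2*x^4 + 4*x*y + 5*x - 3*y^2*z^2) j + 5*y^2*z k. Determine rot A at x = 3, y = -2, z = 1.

(4, -6, 155)

(∇×A)₁ = ∂A₃/∂y − ∂A₂/∂z = 6*y^2*z + 10*y*z
(∇×A)₂ = ∂A₁/∂z − ∂A₃/∂x = -2*x
(∇×A)₃ = ∂A₂/∂x − ∂A₁/∂y = 8*x^3 - 6*x^2 + 6*y + 5
∇×A = (6*y^2*z + 10*y*z, -2*x, 8*x^3 - 6*x^2 + 6*y + 5)
At (3, -2, 1): (4, -6, 155).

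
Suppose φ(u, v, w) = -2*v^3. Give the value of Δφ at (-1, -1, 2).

12

∂²φ/∂u² = 0
∂²φ/∂v² = -12*v
∂²φ/∂w² = 0
∇²φ = -12*v
At (-1, -1, 2): 12.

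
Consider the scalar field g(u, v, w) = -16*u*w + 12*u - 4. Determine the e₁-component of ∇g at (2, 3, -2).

(∇g)_1 = ∂g/∂u = -16*w + 12
At (2, 3, -2): 44.

44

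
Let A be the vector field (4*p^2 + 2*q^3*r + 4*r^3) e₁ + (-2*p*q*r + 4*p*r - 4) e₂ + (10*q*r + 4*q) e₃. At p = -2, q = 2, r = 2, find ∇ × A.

(24, 64, -48)

(∇×A)₁ = ∂A₃/∂q − ∂A₂/∂r = 2*p*q - 4*p + 10*r + 4
(∇×A)₂ = ∂A₁/∂r − ∂A₃/∂p = 2*q^3 + 12*r^2
(∇×A)₃ = ∂A₂/∂p − ∂A₁/∂q = -6*q^2*r - 2*q*r + 4*r
∇×A = (2*p*q - 4*p + 10*r + 4, 2*q^3 + 12*r^2, -6*q^2*r - 2*q*r + 4*r)
At (-2, 2, 2): (24, 64, -48).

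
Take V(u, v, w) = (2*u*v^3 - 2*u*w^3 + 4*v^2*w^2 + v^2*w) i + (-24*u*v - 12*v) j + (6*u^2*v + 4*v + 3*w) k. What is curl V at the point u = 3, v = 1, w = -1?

(58, -61, -48)

(∇×V)₁ = ∂V₃/∂v − ∂V₂/∂w = 6*u^2 + 4
(∇×V)₂ = ∂V₁/∂w − ∂V₃/∂u = -12*u*v - 6*u*w^2 + 8*v^2*w + v^2
(∇×V)₃ = ∂V₂/∂u − ∂V₁/∂v = -6*u*v^2 - 8*v*w^2 - 2*v*w - 24*v
∇×V = (6*u^2 + 4, -12*u*v - 6*u*w^2 + 8*v^2*w + v^2, -6*u*v^2 - 8*v*w^2 - 2*v*w - 24*v)
At (3, 1, -1): (58, -61, -48).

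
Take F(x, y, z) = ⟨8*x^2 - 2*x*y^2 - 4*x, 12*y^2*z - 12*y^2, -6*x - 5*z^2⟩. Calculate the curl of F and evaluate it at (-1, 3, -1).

(∇×F)₁ = ∂F₃/∂y − ∂F₂/∂z = -12*y^2
(∇×F)₂ = ∂F₁/∂z − ∂F₃/∂x = 6
(∇×F)₃ = ∂F₂/∂x − ∂F₁/∂y = 4*x*y
∇×F = (-12*y^2, 6, 4*x*y)
At (-1, 3, -1): (-108, 6, -12).

(-108, 6, -12)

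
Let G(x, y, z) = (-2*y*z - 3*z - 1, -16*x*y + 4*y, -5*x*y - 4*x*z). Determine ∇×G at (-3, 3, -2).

(15, -2, -52)

(∇×G)₁ = ∂G₃/∂y − ∂G₂/∂z = -5*x
(∇×G)₂ = ∂G₁/∂z − ∂G₃/∂x = 3*y + 4*z - 3
(∇×G)₃ = ∂G₂/∂x − ∂G₁/∂y = -16*y + 2*z
∇×G = (-5*x, 3*y + 4*z - 3, -16*y + 2*z)
At (-3, 3, -2): (15, -2, -52).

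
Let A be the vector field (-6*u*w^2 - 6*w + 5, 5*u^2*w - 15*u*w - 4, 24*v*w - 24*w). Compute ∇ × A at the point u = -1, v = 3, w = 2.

(∇×A)₁ = ∂A₃/∂v − ∂A₂/∂w = -5*u^2 + 15*u + 24*w
(∇×A)₂ = ∂A₁/∂w − ∂A₃/∂u = -12*u*w - 6
(∇×A)₃ = ∂A₂/∂u − ∂A₁/∂v = 10*u*w - 15*w
∇×A = (-5*u^2 + 15*u + 24*w, -12*u*w - 6, 10*u*w - 15*w)
At (-1, 3, 2): (28, 18, -50).

(28, 18, -50)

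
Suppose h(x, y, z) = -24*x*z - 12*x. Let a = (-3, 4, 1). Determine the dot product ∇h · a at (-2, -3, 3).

∂h/∂x = -24*z - 12
∂h/∂y = 0
∂h/∂z = -24*x
∇h at (-2, -3, 3) = (-84, 0, 48)
∇h · a = (-84)(-3) + (0)(4) + (48)(1) = 300

300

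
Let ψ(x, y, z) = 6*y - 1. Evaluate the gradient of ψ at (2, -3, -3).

(0, 6, 0)

∂ψ/∂x = 0
∂ψ/∂y = 6
∂ψ/∂z = 0
∇ψ = (0, 6, 0)
At (2, -3, -3): (0, 6, 0).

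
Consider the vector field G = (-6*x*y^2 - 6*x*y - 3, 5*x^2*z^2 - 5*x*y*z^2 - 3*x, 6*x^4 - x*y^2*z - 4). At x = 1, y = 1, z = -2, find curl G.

(∇×G)₁ = ∂G₃/∂y − ∂G₂/∂z = -10*x^2*z + 8*x*y*z
(∇×G)₂ = ∂G₁/∂z − ∂G₃/∂x = -24*x^3 + y^2*z
(∇×G)₃ = ∂G₂/∂x − ∂G₁/∂y = 12*x*y + 10*x*z^2 + 6*x - 5*y*z^2 - 3
∇×G = (-10*x^2*z + 8*x*y*z, -24*x^3 + y^2*z, 12*x*y + 10*x*z^2 + 6*x - 5*y*z^2 - 3)
At (1, 1, -2): (4, -26, 35).

(4, -26, 35)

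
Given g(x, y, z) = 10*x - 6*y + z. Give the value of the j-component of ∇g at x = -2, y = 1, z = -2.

(∇g)_2 = ∂g/∂y = -6
At (-2, 1, -2): -6.

-6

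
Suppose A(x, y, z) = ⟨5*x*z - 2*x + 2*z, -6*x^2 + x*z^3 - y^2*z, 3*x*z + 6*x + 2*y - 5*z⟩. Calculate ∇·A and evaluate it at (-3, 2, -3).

-19

∂A₁/∂x = 5*z - 2
∂A₂/∂y = -2*y*z
∂A₃/∂z = 3*x - 5
∇·A = 3*x - 2*y*z + 5*z - 7
At (-3, 2, -3): -19.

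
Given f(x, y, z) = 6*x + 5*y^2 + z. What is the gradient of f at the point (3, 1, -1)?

∂f/∂x = 6
∂f/∂y = 10*y
∂f/∂z = 1
∇f = (6, 10*y, 1)
At (3, 1, -1): (6, 10, 1).

(6, 10, 1)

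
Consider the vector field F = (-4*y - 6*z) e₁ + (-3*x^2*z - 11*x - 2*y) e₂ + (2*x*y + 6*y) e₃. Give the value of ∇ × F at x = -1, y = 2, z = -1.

(7, -10, -13)

(∇×F)₁ = ∂F₃/∂y − ∂F₂/∂z = 3*x^2 + 2*x + 6
(∇×F)₂ = ∂F₁/∂z − ∂F₃/∂x = -2*y - 6
(∇×F)₃ = ∂F₂/∂x − ∂F₁/∂y = -6*x*z - 7
∇×F = (3*x^2 + 2*x + 6, -2*y - 6, -6*x*z - 7)
At (-1, 2, -1): (7, -10, -13).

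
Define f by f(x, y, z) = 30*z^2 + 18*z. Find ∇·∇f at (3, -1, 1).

60

∂²f/∂x² = 0
∂²f/∂y² = 0
∂²f/∂z² = 60
∇²f = 60
At (3, -1, 1): 60.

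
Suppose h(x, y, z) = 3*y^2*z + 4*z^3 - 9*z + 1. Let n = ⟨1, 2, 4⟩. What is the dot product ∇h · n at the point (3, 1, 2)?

∂h/∂x = 0
∂h/∂y = 6*y*z
∂h/∂z = 3*y^2 + 12*z^2 - 9
∇h at (3, 1, 2) = (0, 12, 42)
∇h · n = (0)(1) + (12)(2) + (42)(4) = 192

192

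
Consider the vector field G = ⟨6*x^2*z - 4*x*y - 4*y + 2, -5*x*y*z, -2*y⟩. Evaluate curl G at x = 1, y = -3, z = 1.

(∇×G)₁ = ∂G₃/∂y − ∂G₂/∂z = 5*x*y - 2
(∇×G)₂ = ∂G₁/∂z − ∂G₃/∂x = 6*x^2
(∇×G)₃ = ∂G₂/∂x − ∂G₁/∂y = 4*x - 5*y*z + 4
∇×G = (5*x*y - 2, 6*x^2, 4*x - 5*y*z + 4)
At (1, -3, 1): (-17, 6, 23).

(-17, 6, 23)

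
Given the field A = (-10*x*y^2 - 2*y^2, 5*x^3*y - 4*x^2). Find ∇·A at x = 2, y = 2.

∂A₁/∂x = -10*y^2
∂A₂/∂y = 5*x^3
∇·A = 5*x^3 - 10*y^2
At (2, 2): 0.

0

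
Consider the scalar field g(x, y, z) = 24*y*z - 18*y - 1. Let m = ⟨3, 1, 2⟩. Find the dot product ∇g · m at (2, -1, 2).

-18

∂g/∂x = 0
∂g/∂y = 24*z - 18
∂g/∂z = 24*y
∇g at (2, -1, 2) = (0, 30, -24)
∇g · m = (0)(3) + (30)(1) + (-24)(2) = -18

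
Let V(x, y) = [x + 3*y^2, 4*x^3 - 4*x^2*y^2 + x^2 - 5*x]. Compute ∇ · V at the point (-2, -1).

∂V₁/∂x = 1
∂V₂/∂y = -8*x^2*y
∇·V = -8*x^2*y + 1
At (-2, -1): 33.

33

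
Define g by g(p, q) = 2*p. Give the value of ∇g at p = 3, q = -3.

∂g/∂p = 2
∂g/∂q = 0
∇g = (2, 0)
At (3, -3): (2, 0).

(2, 0)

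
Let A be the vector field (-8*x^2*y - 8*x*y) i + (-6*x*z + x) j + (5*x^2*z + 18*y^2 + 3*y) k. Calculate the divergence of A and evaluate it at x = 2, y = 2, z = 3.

∂A₁/∂x = -16*x*y - 8*y
∂A₂/∂y = 0
∂A₃/∂z = 5*x^2
∇·A = 5*x^2 - 16*x*y - 8*y
At (2, 2, 3): -60.

-60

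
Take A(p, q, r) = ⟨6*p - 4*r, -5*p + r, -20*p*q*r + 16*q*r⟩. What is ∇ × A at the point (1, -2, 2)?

(-9, -84, -5)

(∇×A)₁ = ∂A₃/∂q − ∂A₂/∂r = -20*p*r + 16*r - 1
(∇×A)₂ = ∂A₁/∂r − ∂A₃/∂p = 20*q*r - 4
(∇×A)₃ = ∂A₂/∂p − ∂A₁/∂q = -5
∇×A = (-20*p*r + 16*r - 1, 20*q*r - 4, -5)
At (1, -2, 2): (-9, -84, -5).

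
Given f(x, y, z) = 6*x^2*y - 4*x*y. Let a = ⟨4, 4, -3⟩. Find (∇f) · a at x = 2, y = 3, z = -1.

∂f/∂x = 12*x*y - 4*y
∂f/∂y = 6*x^2 - 4*x
∂f/∂z = 0
∇f at (2, 3, -1) = (60, 16, 0)
∇f · a = (60)(4) + (16)(4) + (0)(-3) = 304

304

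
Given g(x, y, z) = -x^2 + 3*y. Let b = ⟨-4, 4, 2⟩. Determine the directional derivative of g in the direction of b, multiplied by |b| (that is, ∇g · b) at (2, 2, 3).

∂g/∂x = -2*x
∂g/∂y = 3
∂g/∂z = 0
∇g at (2, 2, 3) = (-4, 3, 0)
∇g · b = (-4)(-4) + (3)(4) + (0)(2) = 28

28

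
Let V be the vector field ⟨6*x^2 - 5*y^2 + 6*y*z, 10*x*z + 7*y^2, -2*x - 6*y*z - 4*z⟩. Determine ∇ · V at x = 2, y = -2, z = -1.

4

∂V₁/∂x = 12*x
∂V₂/∂y = 14*y
∂V₃/∂z = -6*y - 4
∇·V = 12*x + 8*y - 4
At (2, -2, -1): 4.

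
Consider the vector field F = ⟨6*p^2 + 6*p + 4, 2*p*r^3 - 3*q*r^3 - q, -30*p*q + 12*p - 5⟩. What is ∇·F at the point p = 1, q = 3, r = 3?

∂F₁/∂p = 12*p + 6
∂F₂/∂q = -3*r^3 - 1
∂F₃/∂r = 0
∇·F = 12*p - 3*r^3 + 5
At (1, 3, 3): -64.

-64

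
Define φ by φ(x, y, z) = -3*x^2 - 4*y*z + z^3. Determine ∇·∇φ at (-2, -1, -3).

∂²φ/∂x² = -6
∂²φ/∂y² = 0
∂²φ/∂z² = 6*z
∇²φ = 6*z - 6
At (-2, -1, -3): -24.

-24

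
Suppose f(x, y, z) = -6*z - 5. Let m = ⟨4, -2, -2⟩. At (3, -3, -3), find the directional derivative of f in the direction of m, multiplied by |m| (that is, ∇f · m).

12

∂f/∂x = 0
∂f/∂y = 0
∂f/∂z = -6
∇f at (3, -3, -3) = (0, 0, -6)
∇f · m = (0)(4) + (0)(-2) + (-6)(-2) = 12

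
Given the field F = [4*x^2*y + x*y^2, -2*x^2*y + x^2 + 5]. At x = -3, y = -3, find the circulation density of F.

∂F₂/∂x = -4*x*y + 2*x
∂F₁/∂y = 4*x^2 + 2*x*y
Scalar curl = -4*x^2 - 6*x*y + 2*x
At (-3, -3): -96.

-96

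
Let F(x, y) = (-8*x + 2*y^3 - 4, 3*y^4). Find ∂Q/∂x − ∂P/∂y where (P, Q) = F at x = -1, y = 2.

∂F₂/∂x = 0
∂F₁/∂y = 6*y^2
Scalar curl = -6*y^2
At (-1, 2): -24.

-24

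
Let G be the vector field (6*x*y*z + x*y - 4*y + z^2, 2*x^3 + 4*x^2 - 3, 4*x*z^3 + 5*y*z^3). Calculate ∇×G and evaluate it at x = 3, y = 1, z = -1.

(-5, 20, 97)

(∇×G)₁ = ∂G₃/∂y − ∂G₂/∂z = 5*z^3
(∇×G)₂ = ∂G₁/∂z − ∂G₃/∂x = 6*x*y - 4*z^3 + 2*z
(∇×G)₃ = ∂G₂/∂x − ∂G₁/∂y = 6*x^2 - 6*x*z + 7*x + 4
∇×G = (5*z^3, 6*x*y - 4*z^3 + 2*z, 6*x^2 - 6*x*z + 7*x + 4)
At (3, 1, -1): (-5, 20, 97).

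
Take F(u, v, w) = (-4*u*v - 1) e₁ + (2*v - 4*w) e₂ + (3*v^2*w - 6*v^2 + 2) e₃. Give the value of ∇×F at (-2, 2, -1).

(-32, 0, -8)

(∇×F)₁ = ∂F₃/∂v − ∂F₂/∂w = 6*v*w - 12*v + 4
(∇×F)₂ = ∂F₁/∂w − ∂F₃/∂u = 0
(∇×F)₃ = ∂F₂/∂u − ∂F₁/∂v = 4*u
∇×F = (6*v*w - 12*v + 4, 0, 4*u)
At (-2, 2, -1): (-32, 0, -8).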